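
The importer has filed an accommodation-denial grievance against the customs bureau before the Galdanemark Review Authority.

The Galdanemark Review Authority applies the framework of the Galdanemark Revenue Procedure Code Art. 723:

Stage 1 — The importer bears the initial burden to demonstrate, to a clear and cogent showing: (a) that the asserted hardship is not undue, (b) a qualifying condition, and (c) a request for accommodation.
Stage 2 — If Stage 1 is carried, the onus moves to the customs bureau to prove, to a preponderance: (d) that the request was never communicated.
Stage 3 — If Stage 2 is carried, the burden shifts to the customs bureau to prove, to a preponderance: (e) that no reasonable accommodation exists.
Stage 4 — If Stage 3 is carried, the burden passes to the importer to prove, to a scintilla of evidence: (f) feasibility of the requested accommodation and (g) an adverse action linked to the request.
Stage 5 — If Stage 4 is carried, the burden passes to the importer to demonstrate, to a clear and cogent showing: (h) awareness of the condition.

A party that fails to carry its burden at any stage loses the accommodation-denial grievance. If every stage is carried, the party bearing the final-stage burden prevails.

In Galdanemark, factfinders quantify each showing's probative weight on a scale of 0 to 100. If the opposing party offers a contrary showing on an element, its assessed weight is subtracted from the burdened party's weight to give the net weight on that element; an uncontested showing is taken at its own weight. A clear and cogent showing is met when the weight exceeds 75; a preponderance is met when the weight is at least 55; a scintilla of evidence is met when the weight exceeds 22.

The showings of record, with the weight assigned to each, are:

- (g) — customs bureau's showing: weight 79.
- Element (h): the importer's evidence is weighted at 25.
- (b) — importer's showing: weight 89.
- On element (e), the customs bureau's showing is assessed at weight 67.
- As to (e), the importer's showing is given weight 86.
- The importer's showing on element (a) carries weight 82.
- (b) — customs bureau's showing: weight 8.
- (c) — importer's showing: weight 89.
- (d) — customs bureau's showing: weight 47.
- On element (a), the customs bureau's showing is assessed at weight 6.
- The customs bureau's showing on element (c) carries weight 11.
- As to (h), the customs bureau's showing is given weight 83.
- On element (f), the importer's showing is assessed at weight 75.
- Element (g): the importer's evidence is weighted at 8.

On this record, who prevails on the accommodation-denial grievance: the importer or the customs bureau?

Stage 1 (importer, a clear and cogent showing, weight exceeds 75): (a) net 82−6=76 > 75 — meets; (b) net 89−8=81 > 75 — meets; (c) net 89−11=78 > 75 — meets.
  Stage 1 is satisfied; the onus moves to the customs bureau.
Stage 2 (customs bureau, a preponderance, weight is at least 55): (d) 47 < 55 — fails.
  Not every element is met, so the customs bureau fails to carry Stage 2.
So the importer prevails.

importer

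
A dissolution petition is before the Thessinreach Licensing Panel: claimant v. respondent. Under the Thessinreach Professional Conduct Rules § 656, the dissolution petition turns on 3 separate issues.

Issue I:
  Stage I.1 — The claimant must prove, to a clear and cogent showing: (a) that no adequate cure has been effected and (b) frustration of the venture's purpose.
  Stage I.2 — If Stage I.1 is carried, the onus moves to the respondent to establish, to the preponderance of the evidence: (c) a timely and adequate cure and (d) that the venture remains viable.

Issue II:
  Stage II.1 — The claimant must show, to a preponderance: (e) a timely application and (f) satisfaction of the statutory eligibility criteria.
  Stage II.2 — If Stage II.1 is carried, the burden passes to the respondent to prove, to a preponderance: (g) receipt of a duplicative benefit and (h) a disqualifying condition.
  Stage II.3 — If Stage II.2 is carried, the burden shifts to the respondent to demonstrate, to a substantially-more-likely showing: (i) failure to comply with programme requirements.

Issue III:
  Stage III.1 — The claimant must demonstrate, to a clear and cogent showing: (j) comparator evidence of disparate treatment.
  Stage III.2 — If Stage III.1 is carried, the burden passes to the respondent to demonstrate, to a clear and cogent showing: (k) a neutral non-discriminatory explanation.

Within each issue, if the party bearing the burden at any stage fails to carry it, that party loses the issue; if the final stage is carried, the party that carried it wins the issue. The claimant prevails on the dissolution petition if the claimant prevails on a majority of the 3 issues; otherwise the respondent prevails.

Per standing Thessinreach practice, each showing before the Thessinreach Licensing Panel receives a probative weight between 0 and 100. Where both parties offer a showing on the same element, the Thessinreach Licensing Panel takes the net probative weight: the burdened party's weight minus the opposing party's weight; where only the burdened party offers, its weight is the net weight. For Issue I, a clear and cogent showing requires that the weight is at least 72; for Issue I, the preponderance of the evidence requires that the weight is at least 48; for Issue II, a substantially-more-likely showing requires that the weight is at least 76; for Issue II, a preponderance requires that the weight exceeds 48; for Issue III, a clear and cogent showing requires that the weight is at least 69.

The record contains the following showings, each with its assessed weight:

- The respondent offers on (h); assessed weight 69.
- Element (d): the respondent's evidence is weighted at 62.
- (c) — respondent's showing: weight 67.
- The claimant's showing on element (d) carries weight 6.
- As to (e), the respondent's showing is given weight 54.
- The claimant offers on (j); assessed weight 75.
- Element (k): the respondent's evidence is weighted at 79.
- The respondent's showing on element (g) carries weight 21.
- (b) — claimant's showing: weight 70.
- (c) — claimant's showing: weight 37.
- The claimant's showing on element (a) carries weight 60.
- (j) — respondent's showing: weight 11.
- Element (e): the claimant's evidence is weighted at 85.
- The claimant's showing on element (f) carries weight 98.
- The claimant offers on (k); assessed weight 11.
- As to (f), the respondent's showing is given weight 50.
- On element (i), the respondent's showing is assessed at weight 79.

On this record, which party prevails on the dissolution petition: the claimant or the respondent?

respondent

— Issue I —
Stage I.1 — burden on claimant; standard: a clear and cogent showing (weight is at least 72).
    (a): 60 < 72 [not met]
    (b): 70 < 72 [not met]
  The claimant does not carry Stage I.1.
The respondent prevails on this issue.
— Issue II —
At Stage II.1 the claimant must meet a preponderance (weight exceeds 48): on (e) the weight is 85 less the opposing 54 gives net 31, which does not exceed 48, so (e) does not meet the standard; on (f) the weight is 98 less the opposing 50 gives net 48, which does not exceed 48, so (f) does not meet the standard.
  Stage II.1 not carried; the claimant fails its burden.
The analysis ends at Stage II.1; the respondent prevails on this issue.
— Issue III —
At Stage III.1 the claimant must meet a clear and cogent showing (weight is at least 69): on (j) the weight is 75 less the opposing 11 gives net 64, < 69, so (j) does not meet the standard.
  Stage III.1 not carried; the claimant fails its burden.
So the respondent prevails on this issue.
Per-issue: Issue I → respondent; Issue II → respondent; Issue III → respondent. The claimant must prevail on a majority of issues; overall, the respondent prevails.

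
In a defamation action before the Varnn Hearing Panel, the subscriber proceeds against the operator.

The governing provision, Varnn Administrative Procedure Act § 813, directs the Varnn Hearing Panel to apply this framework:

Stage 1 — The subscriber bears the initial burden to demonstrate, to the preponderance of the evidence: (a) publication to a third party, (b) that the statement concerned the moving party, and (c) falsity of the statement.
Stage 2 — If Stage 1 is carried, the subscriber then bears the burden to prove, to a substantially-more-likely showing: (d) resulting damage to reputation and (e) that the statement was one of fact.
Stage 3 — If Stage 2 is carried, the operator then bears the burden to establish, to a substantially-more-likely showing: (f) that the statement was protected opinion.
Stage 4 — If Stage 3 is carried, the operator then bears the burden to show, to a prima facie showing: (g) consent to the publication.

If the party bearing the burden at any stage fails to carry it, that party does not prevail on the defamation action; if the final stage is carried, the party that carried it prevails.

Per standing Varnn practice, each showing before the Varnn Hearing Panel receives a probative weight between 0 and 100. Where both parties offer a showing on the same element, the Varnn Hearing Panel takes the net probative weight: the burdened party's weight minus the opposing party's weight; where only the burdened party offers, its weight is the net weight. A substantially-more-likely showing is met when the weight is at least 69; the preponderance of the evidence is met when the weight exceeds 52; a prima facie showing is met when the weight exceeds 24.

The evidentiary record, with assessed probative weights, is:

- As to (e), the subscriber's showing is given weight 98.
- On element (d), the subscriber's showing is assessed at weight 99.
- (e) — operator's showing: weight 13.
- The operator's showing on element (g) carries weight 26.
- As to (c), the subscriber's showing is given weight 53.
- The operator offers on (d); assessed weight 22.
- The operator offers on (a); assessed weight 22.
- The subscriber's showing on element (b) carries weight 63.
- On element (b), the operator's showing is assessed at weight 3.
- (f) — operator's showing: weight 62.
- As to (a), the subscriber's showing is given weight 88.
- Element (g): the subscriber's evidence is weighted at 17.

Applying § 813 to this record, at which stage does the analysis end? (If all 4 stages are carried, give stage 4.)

At Stage 1 the subscriber must meet the preponderance of the evidence (weight exceeds 52): on (a) the weight is 88 less the opposing 22 gives net 66, which does exceed 52, so (a) meets the standard; on (b) the weight is 63 less the opposing 3 gives net 60, > 52, so (b) meets the standard; on (c) the weight is 53, > 52, so (c) meets the standard.
  Stage 1 carried; the burden remains with the subscriber.
At Stage 2 the subscriber must meet a substantially-more-likely showing (weight is at least 69): on (d) the weight is 99 less the opposing 22 gives net 77, which does reach 69, so (d) meets the standard; on (e) the weight is 98 less the opposing 13 gives net 85, which does reach 69, so (e) meets the standard.
  All elements met. The burden passes to the operator.
At Stage 3 the operator must meet a substantially-more-likely showing (weight is at least 69): on (f) the weight is 62, < 69, so (f) does not meet the standard.
  The operator does not carry Stage 3.
The subscriber prevails.

stage 3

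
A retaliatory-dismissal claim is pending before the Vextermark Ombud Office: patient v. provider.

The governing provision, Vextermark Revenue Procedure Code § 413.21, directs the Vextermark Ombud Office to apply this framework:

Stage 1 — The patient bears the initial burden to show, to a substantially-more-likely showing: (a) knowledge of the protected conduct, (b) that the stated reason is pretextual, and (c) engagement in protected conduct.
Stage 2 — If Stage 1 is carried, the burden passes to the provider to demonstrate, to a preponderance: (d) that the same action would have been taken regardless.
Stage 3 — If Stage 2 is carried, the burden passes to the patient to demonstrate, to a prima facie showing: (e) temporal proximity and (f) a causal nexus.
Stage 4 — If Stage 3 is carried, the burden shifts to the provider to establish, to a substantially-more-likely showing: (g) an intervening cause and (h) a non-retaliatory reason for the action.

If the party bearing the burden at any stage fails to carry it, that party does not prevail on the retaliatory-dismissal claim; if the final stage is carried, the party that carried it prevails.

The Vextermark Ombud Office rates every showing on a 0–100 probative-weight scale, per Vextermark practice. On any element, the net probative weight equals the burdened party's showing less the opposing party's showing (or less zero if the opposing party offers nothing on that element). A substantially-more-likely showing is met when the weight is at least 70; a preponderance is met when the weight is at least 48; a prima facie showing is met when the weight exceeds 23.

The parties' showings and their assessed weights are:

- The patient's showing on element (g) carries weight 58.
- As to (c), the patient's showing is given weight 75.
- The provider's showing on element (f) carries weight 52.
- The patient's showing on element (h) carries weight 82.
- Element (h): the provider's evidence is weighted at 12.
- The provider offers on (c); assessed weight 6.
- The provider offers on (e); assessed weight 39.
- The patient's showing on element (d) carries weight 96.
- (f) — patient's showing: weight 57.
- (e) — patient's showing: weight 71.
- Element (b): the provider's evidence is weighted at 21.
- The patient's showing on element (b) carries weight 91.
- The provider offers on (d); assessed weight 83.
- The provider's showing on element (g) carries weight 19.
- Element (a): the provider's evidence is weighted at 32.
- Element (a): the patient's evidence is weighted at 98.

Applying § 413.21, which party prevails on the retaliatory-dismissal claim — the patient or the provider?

provider

At Stage 1 the patient must meet a substantially-more-likely showing (weight is at least 70): on (a) the weight is 98 less the opposing 32 gives net 66, which does not reach 70, so (a) does not meet the standard; on (b) the weight is 91 less the opposing 21 gives net 70, which does reach 70, so (b) meets the standard; on (c) the weight is 75 less the opposing 6 gives net 69, which does not reach 70, so (c) does not meet the standard.
  The patient does not carry Stage 1.
So the provider prevails.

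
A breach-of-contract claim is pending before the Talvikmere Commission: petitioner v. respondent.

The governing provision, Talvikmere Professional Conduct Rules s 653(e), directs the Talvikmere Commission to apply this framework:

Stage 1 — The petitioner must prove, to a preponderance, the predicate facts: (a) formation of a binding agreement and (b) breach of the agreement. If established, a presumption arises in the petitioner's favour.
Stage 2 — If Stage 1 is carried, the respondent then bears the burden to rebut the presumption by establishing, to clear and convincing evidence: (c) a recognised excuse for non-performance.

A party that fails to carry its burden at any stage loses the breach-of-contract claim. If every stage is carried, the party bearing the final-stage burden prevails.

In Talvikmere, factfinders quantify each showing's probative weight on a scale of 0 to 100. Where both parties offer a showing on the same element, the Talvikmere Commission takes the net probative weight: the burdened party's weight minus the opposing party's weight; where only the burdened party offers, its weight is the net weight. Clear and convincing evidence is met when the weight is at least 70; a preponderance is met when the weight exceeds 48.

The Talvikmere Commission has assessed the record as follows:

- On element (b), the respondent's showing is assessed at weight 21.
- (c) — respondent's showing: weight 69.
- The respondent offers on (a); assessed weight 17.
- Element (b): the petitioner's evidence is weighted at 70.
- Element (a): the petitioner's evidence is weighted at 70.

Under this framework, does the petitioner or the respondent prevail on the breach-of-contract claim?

petitioner

Stage 1 (petitioner, a preponderance, weight exceeds 48): (a) net 70−17=53 > 48 — meets; (b) net 70−21=49 > 48 — meets.
  Stage 1 is satisfied; the onus moves to the respondent.
Stage 2 (respondent, clear and convincing evidence, weight is at least 70): (c) 69 < 70 — fails.
  Stage 2 not carried; the respondent fails its burden.
The analysis ends at Stage 2; the petitioner prevails.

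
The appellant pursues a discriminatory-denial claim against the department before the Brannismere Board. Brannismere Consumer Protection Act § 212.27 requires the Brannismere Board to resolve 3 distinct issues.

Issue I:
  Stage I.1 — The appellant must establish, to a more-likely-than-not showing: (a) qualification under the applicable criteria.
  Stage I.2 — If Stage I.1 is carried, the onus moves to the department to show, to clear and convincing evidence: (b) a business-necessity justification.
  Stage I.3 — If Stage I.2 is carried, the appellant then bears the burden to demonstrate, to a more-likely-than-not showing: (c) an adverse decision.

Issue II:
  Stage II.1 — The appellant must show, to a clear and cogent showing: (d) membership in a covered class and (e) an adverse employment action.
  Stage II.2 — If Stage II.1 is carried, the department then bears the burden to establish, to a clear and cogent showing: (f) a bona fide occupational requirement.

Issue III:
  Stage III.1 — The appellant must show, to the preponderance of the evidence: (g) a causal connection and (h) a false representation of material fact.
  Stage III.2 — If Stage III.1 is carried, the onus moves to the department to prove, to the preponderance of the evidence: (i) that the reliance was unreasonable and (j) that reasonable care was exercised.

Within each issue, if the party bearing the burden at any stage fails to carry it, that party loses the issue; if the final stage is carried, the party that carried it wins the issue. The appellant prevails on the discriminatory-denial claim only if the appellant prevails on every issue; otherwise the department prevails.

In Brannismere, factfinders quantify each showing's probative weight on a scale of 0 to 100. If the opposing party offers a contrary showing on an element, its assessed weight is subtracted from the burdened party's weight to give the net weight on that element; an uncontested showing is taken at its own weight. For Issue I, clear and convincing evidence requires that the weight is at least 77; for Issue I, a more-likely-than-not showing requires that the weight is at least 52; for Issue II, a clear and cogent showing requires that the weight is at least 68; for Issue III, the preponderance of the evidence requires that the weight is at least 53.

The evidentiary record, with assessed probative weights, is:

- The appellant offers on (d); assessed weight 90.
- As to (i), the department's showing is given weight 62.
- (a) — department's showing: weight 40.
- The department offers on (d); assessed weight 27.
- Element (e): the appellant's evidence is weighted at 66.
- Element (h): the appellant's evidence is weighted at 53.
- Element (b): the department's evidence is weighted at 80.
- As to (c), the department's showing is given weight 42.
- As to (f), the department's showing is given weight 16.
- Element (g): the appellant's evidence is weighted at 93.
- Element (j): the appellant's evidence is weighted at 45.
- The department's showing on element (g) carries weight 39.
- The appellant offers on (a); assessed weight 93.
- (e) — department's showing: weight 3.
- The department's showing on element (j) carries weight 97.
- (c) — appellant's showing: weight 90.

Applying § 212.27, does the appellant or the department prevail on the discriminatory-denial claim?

— Issue I —
At Stage I.1 the appellant must meet a more-likely-than-not showing (weight is at least 52): on (a) the weight is 93 less the opposing 40 gives net 53, ≥ 52, so (a) meets the standard.
  Stage I.1 is satisfied; the onus moves to the department.
At Stage I.2 the department must meet clear and convincing evidence (weight is at least 77): on (b) the weight is 80, which does reach 77, so (b) meets the standard.
  Stage I.2 is satisfied; the onus moves to the appellant.
At Stage I.3 the appellant must meet a more-likely-than-not showing (weight is at least 52): on (c) the weight is 90 less the opposing 42 gives net 48, which does not reach 52, so (c) does not meet the standard.
  Not every element is met, so the appellant fails to carry Stage I.3.
The department prevails on this issue.
— Issue II —
Stage II.1 (appellant, a clear and cogent showing, weight is at least 68): (d) net 90−27=63 < 68 — fails; (e) net 66−3=63 < 68 — fails.
  Stage II.1 not carried; the appellant fails its burden.
The department prevails on this issue.
— Issue III —
At Stage III.1 the appellant must meet the preponderance of the evidence (weight is at least 53): on (g) the weight is 93 less the opposing 39 gives net 54, which does reach 53, so (g) meets the standard; on (h) the weight is 53, which does reach 53, so (h) meets the standard.
  The appellant carries Stage III.1; the department now bears the burden.
At Stage III.2 the department must meet the preponderance of the evidence (weight is at least 53): on (i) the weight is 62, which does reach 53, so (i) meets the standard; on (j) the weight is 97 less the opposing 45 gives net 52, which does not reach 53, so (j) does not meet the standard.
  Stage III.2 not carried; the department fails its burden.
The analysis ends at Stage III.2; the appellant prevails on this issue.
Per-issue: Issue I → department; Issue II → department; Issue III → appellant. The appellant must prevail on every issue; overall, the department prevails.

department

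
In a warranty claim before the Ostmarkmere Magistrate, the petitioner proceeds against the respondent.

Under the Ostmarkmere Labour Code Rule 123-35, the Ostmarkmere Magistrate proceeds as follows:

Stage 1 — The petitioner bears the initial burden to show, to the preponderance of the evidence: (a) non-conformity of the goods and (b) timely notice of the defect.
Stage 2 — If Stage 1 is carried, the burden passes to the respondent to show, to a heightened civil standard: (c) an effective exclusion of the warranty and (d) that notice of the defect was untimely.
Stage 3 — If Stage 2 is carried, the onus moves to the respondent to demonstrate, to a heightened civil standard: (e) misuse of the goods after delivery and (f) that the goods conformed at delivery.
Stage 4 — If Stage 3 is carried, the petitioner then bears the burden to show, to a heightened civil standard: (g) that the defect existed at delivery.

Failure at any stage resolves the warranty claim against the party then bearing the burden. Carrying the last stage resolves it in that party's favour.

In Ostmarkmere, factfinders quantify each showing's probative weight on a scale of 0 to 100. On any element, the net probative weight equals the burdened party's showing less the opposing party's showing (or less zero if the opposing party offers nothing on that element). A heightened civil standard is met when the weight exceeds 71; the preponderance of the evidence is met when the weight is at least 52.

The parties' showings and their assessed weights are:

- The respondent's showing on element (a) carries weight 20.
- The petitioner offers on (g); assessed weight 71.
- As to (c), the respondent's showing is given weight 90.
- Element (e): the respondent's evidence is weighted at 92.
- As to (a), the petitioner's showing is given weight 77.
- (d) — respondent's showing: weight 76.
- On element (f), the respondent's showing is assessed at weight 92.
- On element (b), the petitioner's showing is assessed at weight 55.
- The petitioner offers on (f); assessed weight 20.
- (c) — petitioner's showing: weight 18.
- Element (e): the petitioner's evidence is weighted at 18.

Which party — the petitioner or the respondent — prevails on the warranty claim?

respondent

Stage 1 — burden on petitioner; standard: the preponderance of the evidence (weight is at least 52).
    (a): 77 − 20 = 57 ≥ 52 [met]
    (b): 55 ≥ 52 [met]
  Stage 1 is satisfied; the onus moves to the respondent.
Stage 2 — burden on respondent; standard: a heightened civil standard (weight exceeds 71).
    (c): 90 − 18 = 72 > 71 [met]
    (d): 76 > 71 [met]
  Stage 2 is satisfied; the respondent continues to bear the burden.
Stage 3 — burden on respondent; standard: a heightened civil standard (weight exceeds 71).
    (e): 92 − 18 = 74 > 71 [met]
    (f): 92 − 20 = 72 > 71 [met]
  Stage 3 is satisfied; the onus moves to the petitioner.
Stage 4 — burden on petitioner; standard: a heightened civil standard (weight exceeds 71).
    (g): 71 ≤ 71 [not met]
  The petitioner does not carry Stage 4.
The analysis ends at Stage 4; the respondent prevails.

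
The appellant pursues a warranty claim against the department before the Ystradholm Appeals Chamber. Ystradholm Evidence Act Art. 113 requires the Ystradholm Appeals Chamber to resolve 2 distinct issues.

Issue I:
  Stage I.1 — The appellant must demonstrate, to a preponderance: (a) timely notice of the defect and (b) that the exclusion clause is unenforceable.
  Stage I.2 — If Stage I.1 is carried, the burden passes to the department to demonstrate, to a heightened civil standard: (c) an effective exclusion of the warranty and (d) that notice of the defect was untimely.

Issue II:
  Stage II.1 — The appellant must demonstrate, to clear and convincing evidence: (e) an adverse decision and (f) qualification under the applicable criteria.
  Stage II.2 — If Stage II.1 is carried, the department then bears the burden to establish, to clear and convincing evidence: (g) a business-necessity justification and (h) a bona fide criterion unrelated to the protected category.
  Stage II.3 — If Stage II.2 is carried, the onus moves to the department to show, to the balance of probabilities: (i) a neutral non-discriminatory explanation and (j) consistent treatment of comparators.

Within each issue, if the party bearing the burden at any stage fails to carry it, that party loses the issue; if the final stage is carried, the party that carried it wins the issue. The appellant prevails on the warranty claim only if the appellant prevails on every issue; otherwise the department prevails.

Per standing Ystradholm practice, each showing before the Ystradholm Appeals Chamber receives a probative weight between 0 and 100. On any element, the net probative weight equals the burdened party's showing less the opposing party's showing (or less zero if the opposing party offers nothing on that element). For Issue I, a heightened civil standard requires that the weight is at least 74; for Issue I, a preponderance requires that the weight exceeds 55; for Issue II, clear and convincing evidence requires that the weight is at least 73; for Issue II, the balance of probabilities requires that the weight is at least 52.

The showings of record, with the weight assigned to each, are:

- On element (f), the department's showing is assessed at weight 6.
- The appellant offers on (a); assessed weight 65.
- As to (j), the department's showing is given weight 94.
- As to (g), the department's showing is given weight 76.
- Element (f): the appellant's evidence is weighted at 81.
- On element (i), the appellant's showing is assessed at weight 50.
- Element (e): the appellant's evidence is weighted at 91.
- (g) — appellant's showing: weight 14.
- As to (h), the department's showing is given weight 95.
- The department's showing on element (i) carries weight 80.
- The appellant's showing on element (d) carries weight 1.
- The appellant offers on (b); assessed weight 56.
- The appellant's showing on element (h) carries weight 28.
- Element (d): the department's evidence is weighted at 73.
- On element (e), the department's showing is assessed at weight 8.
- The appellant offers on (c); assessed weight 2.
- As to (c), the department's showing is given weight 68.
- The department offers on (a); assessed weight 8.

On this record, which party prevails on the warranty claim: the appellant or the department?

appellant

— Issue I —
At Stage I.1 the appellant must meet a preponderance (weight exceeds 55): on (a) the weight is 65 less the opposing 8 gives net 57, > 55, so (a) meets the standard; on (b) the weight is 56, which does exceed 55, so (b) meets the standard.
  Stage I.1 carried; the burden shifts to the department.
At Stage I.2 the department must meet a heightened civil standard (weight is at least 74): on (c) the weight is 68 less the opposing 2 gives net 66, which does not reach 74, so (c) does not meet the standard; on (d) the weight is 73 less the opposing 1 gives net 72, < 74, so (d) does not meet the standard.
  Not every element is met, so the department fails to carry Stage I.2.
The analysis ends at Stage I.2; the appellant prevails on this issue.
— Issue II —
At Stage II.1 the appellant must meet clear and convincing evidence (weight is at least 73): on (e) the weight is 91 less the opposing 8 gives net 83, which does reach 73, so (e) meets the standard; on (f) the weight is 81 less the opposing 6 gives net 75, ≥ 73, so (f) meets the standard.
  Stage II.1 is satisfied; the onus moves to the department.
At Stage II.2 the department must meet clear and convincing evidence (weight is at least 73): on (g) the weight is 76 less the opposing 14 gives net 62, which does not reach 73, so (g) does not meet the standard; on (h) the weight is 95 less the opposing 28 gives net 67, which does not reach 73, so (h) does not meet the standard.
  The department does not carry Stage II.2.
So the appellant prevails on this issue.
Per-issue: Issue I → appellant; Issue II → appellant. The appellant must prevail on every issue; overall, the appellant prevails.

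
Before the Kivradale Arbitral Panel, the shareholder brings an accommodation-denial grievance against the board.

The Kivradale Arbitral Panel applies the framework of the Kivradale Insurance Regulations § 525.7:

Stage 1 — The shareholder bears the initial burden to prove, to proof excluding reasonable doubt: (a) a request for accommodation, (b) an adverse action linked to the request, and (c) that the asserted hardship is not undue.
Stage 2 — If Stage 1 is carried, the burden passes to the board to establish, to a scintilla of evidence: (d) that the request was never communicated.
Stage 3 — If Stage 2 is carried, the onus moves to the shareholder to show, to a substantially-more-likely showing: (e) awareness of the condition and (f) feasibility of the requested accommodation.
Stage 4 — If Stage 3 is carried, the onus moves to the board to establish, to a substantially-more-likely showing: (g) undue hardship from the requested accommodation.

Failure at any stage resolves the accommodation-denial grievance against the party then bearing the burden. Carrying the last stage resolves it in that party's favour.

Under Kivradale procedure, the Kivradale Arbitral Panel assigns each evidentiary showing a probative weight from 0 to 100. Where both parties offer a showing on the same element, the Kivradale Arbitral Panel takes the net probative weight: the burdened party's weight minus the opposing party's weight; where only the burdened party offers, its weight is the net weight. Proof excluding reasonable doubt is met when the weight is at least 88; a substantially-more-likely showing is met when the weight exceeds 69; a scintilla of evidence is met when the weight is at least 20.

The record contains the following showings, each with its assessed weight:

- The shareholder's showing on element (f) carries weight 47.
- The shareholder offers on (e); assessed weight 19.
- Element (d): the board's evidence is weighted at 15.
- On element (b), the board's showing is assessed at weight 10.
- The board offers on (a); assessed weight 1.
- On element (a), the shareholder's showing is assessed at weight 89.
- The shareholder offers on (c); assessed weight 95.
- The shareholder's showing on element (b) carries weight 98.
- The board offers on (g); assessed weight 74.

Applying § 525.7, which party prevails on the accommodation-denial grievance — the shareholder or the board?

shareholder

Stage 1 (shareholder, proof excluding reasonable doubt, weight is at least 88): (a) net 89−1=88 ≥ 88 — meets; (b) net 98−10=88 ≥ 88 — meets; (c) 95 ≥ 88 — meets.
  Stage 1 carried; the burden shifts to the board.
Stage 2 (board, a scintilla of evidence, weight is at least 20): (d) 15 < 20 — fails.
  Not every element is met, so the board fails to carry Stage 2.
The analysis ends at Stage 2; the shareholder prevails.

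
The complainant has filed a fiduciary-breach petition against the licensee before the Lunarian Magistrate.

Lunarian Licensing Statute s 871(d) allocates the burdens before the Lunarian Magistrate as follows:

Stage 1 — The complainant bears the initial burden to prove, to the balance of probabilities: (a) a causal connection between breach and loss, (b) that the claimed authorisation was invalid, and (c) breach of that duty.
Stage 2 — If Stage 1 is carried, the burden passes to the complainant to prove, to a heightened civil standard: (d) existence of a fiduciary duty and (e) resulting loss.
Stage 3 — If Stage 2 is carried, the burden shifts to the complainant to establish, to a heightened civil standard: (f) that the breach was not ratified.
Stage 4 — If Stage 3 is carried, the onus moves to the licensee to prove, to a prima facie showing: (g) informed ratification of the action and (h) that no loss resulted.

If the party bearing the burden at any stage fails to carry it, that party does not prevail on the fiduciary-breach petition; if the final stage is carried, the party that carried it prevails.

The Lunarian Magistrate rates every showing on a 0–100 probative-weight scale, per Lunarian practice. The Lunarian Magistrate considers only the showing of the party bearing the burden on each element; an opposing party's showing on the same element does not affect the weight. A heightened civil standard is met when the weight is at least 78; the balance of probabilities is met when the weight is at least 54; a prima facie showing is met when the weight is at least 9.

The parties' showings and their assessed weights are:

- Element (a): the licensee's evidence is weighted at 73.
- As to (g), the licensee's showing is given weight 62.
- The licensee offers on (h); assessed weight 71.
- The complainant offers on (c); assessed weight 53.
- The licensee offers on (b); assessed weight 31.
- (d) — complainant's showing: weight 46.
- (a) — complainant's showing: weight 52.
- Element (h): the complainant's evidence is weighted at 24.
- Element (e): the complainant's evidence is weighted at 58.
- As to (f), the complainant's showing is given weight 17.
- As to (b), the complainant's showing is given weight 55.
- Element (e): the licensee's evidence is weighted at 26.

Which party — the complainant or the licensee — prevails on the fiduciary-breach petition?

licensee

Stage 1 — burden on complainant; standard: the balance of probabilities (weight is at least 54).
    (a): 52 (licensee's 73 disregarded) < 54 [not met]
    (b): 55 (licensee's 31 disregarded) ≥ 54 [met]
    (c): 53 < 54 [not met]
  Stage 1 not carried; the complainant fails its burden.
The licensee prevails.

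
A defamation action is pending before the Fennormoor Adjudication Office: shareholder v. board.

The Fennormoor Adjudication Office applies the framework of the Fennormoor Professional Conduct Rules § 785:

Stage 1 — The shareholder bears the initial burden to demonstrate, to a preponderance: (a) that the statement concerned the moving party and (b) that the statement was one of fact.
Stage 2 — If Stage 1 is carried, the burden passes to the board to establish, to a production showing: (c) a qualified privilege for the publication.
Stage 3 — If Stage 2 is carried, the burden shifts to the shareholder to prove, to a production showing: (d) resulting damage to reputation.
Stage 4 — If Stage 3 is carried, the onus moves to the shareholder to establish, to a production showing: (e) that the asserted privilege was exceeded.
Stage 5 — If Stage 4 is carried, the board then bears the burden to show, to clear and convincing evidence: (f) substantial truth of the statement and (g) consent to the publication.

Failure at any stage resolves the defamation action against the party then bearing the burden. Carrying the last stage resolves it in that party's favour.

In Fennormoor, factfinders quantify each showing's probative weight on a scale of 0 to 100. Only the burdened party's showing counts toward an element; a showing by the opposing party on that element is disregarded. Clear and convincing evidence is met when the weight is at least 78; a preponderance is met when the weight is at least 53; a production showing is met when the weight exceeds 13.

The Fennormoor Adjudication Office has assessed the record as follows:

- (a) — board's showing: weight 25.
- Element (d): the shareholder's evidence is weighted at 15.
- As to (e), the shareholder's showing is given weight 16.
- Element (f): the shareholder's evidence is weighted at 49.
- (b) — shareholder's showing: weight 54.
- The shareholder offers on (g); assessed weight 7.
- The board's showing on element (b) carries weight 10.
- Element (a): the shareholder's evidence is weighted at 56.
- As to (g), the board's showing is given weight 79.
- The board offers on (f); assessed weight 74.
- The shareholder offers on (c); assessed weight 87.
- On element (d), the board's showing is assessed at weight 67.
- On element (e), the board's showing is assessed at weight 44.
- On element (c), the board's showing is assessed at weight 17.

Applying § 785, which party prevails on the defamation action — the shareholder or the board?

At Stage 1 the shareholder must meet a preponderance (weight is at least 53): on (a) the weight is 56 (the board's 25 is given no effect), which does reach 53, so (a) meets the standard; on (b) the weight is 54 (the board's 10 is given no effect), ≥ 53, so (b) meets the standard.
  Stage 1 carried; the burden shifts to the board.
At Stage 2 the board must meet a production showing (weight exceeds 13): on (c) the weight is 17 (the shareholder's 87 is given no effect), which does exceed 13, so (c) meets the standard.
  Stage 2 carried; the burden shifts to the shareholder.
At Stage 3 the shareholder must meet a production showing (weight exceeds 13): on (d) the weight is 15 (the board's 67 is given no effect), > 13, so (d) meets the standard.
  All elements met. The shareholder retains the burden for Stage 4.
At Stage 4 the shareholder must meet a production showing (weight exceeds 13): on (e) the weight is 16 (the board's 44 is given no effect), > 13, so (e) meets the standard.
  Stage 4 carried; the burden shifts to the board.
At Stage 5 the board must meet clear and convincing evidence (weight is at least 78): on (f) the weight is 74 (the shareholder's 49 is given no effect), which does not reach 78, so (f) does not meet the standard; on (g) the weight is 79 (the shareholder's 7 is given no effect), ≥ 78, so (g) meets the standard.
  The board does not carry Stage 5.
The analysis ends at Stage 5; the shareholder prevails.

shareholder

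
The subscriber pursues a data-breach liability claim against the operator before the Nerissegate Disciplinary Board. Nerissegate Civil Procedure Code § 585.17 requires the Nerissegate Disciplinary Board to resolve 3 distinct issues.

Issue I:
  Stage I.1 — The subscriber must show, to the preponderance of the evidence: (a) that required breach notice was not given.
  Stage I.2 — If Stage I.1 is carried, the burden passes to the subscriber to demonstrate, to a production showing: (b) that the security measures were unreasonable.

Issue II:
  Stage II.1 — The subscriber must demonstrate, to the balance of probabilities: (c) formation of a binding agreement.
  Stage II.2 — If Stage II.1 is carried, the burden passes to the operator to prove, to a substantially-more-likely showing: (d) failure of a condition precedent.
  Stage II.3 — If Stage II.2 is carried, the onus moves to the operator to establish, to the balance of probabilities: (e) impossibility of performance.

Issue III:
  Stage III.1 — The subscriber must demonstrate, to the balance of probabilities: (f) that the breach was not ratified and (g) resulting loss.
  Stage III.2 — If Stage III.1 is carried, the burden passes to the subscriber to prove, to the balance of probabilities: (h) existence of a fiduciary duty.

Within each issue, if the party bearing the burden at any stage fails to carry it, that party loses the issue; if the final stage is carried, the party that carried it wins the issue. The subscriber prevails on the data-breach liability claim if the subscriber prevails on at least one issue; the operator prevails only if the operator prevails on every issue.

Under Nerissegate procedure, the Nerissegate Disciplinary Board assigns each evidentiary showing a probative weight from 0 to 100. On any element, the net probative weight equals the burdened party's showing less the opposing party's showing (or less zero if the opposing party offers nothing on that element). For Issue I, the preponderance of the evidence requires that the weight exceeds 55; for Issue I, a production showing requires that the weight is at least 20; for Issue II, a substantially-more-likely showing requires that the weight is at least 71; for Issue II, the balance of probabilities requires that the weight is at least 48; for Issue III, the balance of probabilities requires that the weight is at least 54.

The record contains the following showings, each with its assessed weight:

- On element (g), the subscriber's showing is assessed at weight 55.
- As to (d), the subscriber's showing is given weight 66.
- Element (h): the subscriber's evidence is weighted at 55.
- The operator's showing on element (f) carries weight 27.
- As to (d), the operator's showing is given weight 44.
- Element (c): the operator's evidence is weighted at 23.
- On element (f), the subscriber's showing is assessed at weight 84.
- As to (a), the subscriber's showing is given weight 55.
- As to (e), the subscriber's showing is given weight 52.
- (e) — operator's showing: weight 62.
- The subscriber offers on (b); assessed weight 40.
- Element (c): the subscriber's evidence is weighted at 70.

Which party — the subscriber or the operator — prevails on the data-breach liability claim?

subscriber

— Issue I —
Stage I.1 — burden on subscriber; standard: the preponderance of the evidence (weight exceeds 55).
    (a): 55 ≤ 55 [not met]
  Stage I.1 not carried; the subscriber fails its burden.
The analysis ends at Stage I.1; the operator prevails on this issue.
— Issue II —
Stage II.1 (subscriber, the balance of probabilities, weight is at least 48): (c) net 70−23=47 < 48 — fails.
  The subscriber does not carry Stage II.1.
The operator prevails on this issue.
— Issue III —
Stage III.1 (subscriber, the balance of probabilities, weight is at least 54): (f) net 84−27=57 ≥ 54 — meets; (g) 55 ≥ 54 — meets.
  Stage III.1 is satisfied; the subscriber continues to bear the burden.
Stage III.2 (subscriber, the balance of probabilities, weight is at least 54): (h) 55 ≥ 54 — meets.
  The subscriber carries the last stage.
With every stage satisfied, the subscriber prevails on this issue.
Per-issue: Issue I → operator; Issue II → operator; Issue III → subscriber. The subscriber must prevail on at least one issue; overall, the subscriber prevails.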